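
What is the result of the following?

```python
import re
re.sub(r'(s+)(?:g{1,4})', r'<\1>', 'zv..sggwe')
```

'zv..<s>we'

The pattern matches one or more of a literal 's' (captured); then 1 to 4 of a literal 'g' (non-capturing group).
Matches: at [4:7] → 'sgg'.
`\1` in the replacement pulls in group 1's text for each match.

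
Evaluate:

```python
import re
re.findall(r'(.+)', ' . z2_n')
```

[' . z2_n']

The pattern matches one or more of any character (captured).
Scanning left to right: at [0:7] match ' . z2_n', group 1 = ' . z2_n'.
With a single group, `findall` returns only what that group captured — 1 item.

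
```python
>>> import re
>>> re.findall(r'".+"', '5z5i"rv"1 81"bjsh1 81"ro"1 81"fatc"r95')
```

['"rv"1 81"bjsh1 81"ro"1 81"fatc"']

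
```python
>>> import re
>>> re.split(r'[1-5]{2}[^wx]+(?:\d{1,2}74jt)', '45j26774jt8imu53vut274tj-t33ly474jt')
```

['', '']

The pattern matches exactly 2 of a character in [1-5], then one or more of any character except [wx]; then 1 to 2 of a digit, then the literal '74', then the literal 'jt' (non-capturing group).
Matches to split on: at [0:35] → '45j26774jt8imu53vut274tj-t33ly474jt'.
Each match becomes a cut point; 2 segments remain.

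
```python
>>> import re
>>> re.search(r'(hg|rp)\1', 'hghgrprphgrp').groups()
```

`\1` has to match the exact text group 1 already captured.
`re.search` scans for the first position where the pattern succeeds.
The match spans [0:4] → 'hghg'.
Captured: group 1 = 'hg'.

('hg',)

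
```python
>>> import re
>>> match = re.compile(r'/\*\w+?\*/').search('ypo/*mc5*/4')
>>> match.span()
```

(3, 10)

The match spans [3:10] → '/*mc5*/'.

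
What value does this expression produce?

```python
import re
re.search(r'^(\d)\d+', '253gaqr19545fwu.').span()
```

(0, 3)

Pattern: anchored at the start of the string; then a digit (captured); then one or more of a digit.
Unlike `match`, `search` isn't anchored — it looks for the pattern anywhere in the string.
The match spans [0:3] → '253'.
Captured: group 1 = '2'.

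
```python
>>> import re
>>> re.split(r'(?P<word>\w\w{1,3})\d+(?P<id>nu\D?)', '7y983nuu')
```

The pattern matches a word character, then 1 to 3 of a word character (captured as 'word'); then one or more of a digit; then the literal 'nu', then optionally a non-digit (captured as 'id').
Matches to split on: at [0:8] → '7y983nuu'.
With a capturing group present, the delimiter's captured portion is kept in the result list.

['', '7y98', 'nuu', '']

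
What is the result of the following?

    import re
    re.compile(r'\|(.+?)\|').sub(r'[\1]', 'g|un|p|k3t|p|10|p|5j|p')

The `?` after the quantifier makes it lazy — it takes as little as possible before letting the rest of the pattern try.
The replacement refers to a captured group, so each match is rewritten using its own captured text.

'g[un]p[k3t]p[10]p[5j]p'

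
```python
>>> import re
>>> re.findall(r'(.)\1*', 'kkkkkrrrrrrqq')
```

The backreference `\1` re-matches whatever the first group consumed, character for character.
Scanning left to right: at [0:5] match 'kkkkk', group 1 = 'k'; at [5:11] match 'rrrrrr', group 1 = 'r'; at [11:13] match 'qq', group 1 = 'q'.
With a single group, `findall` returns only what that group captured — 3 items.

['k', 'r', 'q']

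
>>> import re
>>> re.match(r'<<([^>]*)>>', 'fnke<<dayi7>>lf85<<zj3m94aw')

`re.match` won't scan ahead — the pattern has to work from the very first character.
Here the string doesn't start with a match, so the call returns None.

None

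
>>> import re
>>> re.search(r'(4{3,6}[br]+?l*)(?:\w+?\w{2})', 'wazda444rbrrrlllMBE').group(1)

The match spans [5:12] → '444rbrr'.
Captured: group 1 = '444r'.

'444r'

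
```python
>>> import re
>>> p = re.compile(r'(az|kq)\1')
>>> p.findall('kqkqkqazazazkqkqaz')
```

['kq', 'az', 'kq']

`\1` has to match the exact text group 1 already captured.
Matches: at [0:4] match 'kqkq', group 1 = 'kq'; at [6:10] match 'azaz', group 1 = 'az'; at [12:16] match 'kqkq', group 1 = 'kq'.
Because there's exactly one group, `findall` drops the full match and keeps group 1 from each hit.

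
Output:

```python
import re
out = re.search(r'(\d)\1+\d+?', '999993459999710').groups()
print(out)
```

('9',)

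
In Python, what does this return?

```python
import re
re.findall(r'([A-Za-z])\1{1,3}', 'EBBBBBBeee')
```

The backreference `\1` re-matches whatever the first group consumed, character for character.
With a single group, `findall` returns only what that group captured — 3 items.

['B', 'B', 'e']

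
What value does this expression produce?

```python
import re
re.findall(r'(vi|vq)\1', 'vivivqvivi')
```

`\1` has to match the exact text group 1 already captured.
Walking the string: at [0:4] match 'vivi', group 1 = 'vi'; at [6:10] match 'vivi', group 1 = 'vi'.
With a single group, `findall` returns only what that group captured — 2 items.

['vi', 'vi']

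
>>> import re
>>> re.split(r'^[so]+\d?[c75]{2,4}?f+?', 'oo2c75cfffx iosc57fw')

['', 'ffx iosc57fw']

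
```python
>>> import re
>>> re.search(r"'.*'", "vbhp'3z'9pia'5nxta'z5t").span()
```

(4, 19)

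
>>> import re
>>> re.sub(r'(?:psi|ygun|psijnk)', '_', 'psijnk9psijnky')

Alternation isn't longest-match — the leftmost alternative that fits at this position is chosen.
Each match is replaced by '_'.

'_jnk9_jnky'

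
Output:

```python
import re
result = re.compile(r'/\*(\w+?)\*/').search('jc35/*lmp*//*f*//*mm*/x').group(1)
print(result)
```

lmp

The match spans [4:11] → '/*lmp*/'.
Captured: group 1 = 'lmp'.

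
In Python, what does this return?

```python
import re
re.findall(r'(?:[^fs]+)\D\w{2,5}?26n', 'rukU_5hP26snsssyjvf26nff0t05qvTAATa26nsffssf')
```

['yjvf26n', '0t05qvTAATa26n']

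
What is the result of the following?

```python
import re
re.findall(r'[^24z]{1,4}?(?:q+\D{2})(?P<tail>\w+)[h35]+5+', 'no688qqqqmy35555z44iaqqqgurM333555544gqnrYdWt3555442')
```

['35555z44iaqqqgurM333555544gqnrYdWt35']

Pattern: 1 to 4 of any character except [24z] (lazy); then one or more of a literal 'q', then exactly 2 of a non-digit (non-capturing group); then one or more of a word character (captured as 'tail'); then one or more of one of [h35], then one or more of the literal '5'.
With a single group, `findall` returns only what that group captured — 1 item.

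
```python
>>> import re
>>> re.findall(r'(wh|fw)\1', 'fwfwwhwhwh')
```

['fw', 'wh']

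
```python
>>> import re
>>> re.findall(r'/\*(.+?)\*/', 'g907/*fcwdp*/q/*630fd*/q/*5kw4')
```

['fcwdp', '630fd']

Matches: at [4:13] match '/*fcwdp*/', group 1 = 'fcwdp'; at [14:23] match '/*630fd*/', group 1 = '630fd'.
With a single group, `findall` returns only what that group captured — 2 items.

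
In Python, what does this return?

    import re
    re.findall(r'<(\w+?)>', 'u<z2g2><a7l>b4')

Matches: at [1:7] match '<z2g2>', group 1 = 'z2g2'; at [7:12] match '<a7l>', group 1 = 'a7l'.
`findall` collects group 1 from each match (2 total).

['z2g2', 'a7l']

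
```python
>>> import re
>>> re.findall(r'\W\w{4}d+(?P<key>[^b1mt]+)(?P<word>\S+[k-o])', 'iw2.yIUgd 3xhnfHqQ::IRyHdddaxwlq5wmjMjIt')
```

This matches a non-word character, then exactly 4 of a word character, then one or more of a literal 'd'; then one or more of any character except [b1mt] (captured as 'key'); then one or more of a non-whitespace character, then a character in [k-o] (captured as 'word').
Scanning left to right: at [3:35] match '.yIUgd 3xhnfHqQ::IRyHdddaxwlq5wm', groups = (' 3xhnfHqQ::IRyHdddaxwlq5', 'wm').
Multiple groups make `findall` return tuples — one 2-tuple for the one match.

[(' 3xhnfHqQ::IRyHdddaxwlq5', 'wm')]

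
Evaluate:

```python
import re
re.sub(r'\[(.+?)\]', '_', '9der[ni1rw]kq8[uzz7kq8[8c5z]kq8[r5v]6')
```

'9der_kq8_kq8_6'

A `+?`/`*?`/`{m,n}?` starts at its minimum and grows only as far as needed for what follows to match.
Matches: at [4:11] → '[ni1rw]'; at [14:28] → '[uzz7kq8[8c5z]'; at [31:36] → '[r5v]'.
`sub` substitutes '_' at each match site.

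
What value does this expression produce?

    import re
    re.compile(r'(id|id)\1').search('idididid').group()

'idid'

`\1` is not a pattern — it's the concrete string captured by group 1, re-applied verbatim.
`search` walks the string left to right and returns the first match it finds.
The match spans [0:4] → 'idid'.
Captured: group 1 = 'id'.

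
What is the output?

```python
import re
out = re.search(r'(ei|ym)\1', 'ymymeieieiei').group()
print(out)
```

A backreference is literal: `\1` must see the identical characters the first group matched.
The match spans [0:4] → 'ymym'.

ymym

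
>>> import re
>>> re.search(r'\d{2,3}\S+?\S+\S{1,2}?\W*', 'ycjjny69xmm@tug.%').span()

(6, 17)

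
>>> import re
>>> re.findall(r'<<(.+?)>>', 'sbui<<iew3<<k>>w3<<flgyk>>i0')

Walking the string: at [4:15] match '<<iew3<<k>>', group 1 = 'iew3<<k'; at [17:26] match '<<flgyk>>', group 1 = 'flgyk'.
`findall` collects group 1 from each match (2 total).

['iew3<<k', 'flgyk']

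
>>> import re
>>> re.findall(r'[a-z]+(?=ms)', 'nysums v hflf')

['nysu']

Lookahead/lookbehind check context without consuming it, so the matched span excludes the asserted characters.
Walking the string: at [0:4] → 'nysu'.
`findall` yields the raw match text (1 of them) because the pattern has no groups.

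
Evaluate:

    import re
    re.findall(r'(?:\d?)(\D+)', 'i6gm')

Because there's exactly one group, `findall` drops the full match and keeps group 1 from each hit.

['i', 'gm']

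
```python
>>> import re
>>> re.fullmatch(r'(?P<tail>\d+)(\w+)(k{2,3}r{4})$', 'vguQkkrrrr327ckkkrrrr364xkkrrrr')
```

None

`re.fullmatch` is like wrapping the pattern in `^…$` (in single-line mode).
Here the pattern can't cover the whole string, so the call returns None.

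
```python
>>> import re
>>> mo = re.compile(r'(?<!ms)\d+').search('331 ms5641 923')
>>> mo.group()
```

'331'

The negative lookaround is zero-width — it rules out positions where the adjacent text would match, without consuming anything.
`re.search` scans for the first position where the pattern succeeds.
The match spans [0:3] → '331'.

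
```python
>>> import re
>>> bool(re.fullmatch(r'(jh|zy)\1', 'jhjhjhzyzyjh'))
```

`\1` has to match the exact text group 1 already captured.
For `fullmatch`, every character of the input must be accounted for by the pattern.
Here the pattern can't cover the whole string, so the call returns None, and `bool(None)` is False.

False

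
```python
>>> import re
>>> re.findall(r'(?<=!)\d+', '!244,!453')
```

The positive lookaround only admits positions where the adjacent text matches; those characters stay outside the span.
Matches: at [1:4] → '244'; at [6:9] → '453'.
With no groups in the pattern, `findall` gives back each whole match — 2 here.

['244', '453']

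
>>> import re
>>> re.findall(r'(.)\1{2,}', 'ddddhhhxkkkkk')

The backreference `\1` re-matches whatever the first group consumed, character for character.
With a single group, `findall` returns only what that group captured — 3 items.

['d', 'h', 'k']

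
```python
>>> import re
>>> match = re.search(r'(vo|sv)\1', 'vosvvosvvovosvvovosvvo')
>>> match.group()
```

'vovo'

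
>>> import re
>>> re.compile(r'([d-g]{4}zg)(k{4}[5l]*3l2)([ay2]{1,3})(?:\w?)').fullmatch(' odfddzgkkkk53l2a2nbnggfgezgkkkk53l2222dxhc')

Pattern: exactly 4 of a character in [d-g], then the literal 'zg' (captured); then exactly 4 of a literal 'k', then zero or more of one of [5l], then the literal '3l2' (captured); then 1 to 3 of one of [ay2] (captured); then optionally a word character (non-capturing group).
`fullmatch` succeeds only if the pattern covers the string from start to end.
Here the pattern can't cover the whole string, so the call returns None.

None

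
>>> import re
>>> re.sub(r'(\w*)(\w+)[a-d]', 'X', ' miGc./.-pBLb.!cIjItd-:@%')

' X./.-X.!X-:@%'

Pattern: zero or more of a word character (captured); then one or more of a word character (captured); then a character in [a-d].
Every occurrence is swapped for 'X'.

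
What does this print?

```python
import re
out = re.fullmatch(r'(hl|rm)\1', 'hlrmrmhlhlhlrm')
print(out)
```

None

`re.fullmatch` is like wrapping the pattern in `^…$` (in single-line mode).
Here the pattern can't cover the whole string, so the call returns None.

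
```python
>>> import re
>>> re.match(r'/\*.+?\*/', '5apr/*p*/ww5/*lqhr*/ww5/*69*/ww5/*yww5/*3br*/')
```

`re.match` won't scan ahead — the pattern has to work from the very first character.
Here the string doesn't start with a match, so the call returns None.

None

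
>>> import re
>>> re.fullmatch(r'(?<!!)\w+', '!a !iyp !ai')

For `fullmatch`, every character of the input must be accounted for by the pattern.
Here the string isn't matched end-to-end, so the call returns None.

None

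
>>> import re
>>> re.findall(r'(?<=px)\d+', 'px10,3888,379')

Because the assertion is zero-width, the text it checks is not consumed and won't appear in the result.
Matches: at [2:4] → '10'.
`findall` yields the raw match text (1 of them) because the pattern has no groups.

['10']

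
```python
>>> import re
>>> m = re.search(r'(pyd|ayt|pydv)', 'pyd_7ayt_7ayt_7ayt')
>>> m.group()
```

The match spans [0:3] → 'pyd'.

'pyd'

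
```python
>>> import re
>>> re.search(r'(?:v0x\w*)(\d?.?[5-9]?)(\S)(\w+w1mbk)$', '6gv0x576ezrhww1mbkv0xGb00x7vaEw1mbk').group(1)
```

''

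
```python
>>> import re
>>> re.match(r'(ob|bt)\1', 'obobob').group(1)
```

'ob'

The backreference `\1` re-matches whatever the first group consumed, character for character.
`re.match` only tries the pattern at the start of the string.
The match spans [0:4] → 'obob'.
Captured: group 1 = 'ob'.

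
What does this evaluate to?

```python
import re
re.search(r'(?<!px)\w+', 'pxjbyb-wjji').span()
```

(0, 6)

A negative assertion filters positions out without eating any characters.
`re.search` scans for the first position where the pattern succeeds.
The match spans [0:6] → 'pxjbyb'.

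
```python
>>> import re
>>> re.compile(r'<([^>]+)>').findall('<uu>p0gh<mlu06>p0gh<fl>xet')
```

['uu', 'mlu06', 'fl']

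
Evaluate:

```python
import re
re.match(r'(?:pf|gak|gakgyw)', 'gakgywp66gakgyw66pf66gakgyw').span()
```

(0, 3)

`match` is anchored at position 0; if the pattern doesn't fit there, it returns None.
The match spans [0:3] → 'gak'.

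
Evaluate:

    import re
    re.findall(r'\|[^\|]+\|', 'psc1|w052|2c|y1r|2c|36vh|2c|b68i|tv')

Walking the string: at [4:10] → '|w052|'; at [12:17] → '|y1r|'; at [19:25] → '|36vh|'; at [27:33] → '|b68i|'.
With no groups in the pattern, `findall` gives back each whole match — 4 here.

['|w052|', '|y1r|', '|36vh|', '|b68i|']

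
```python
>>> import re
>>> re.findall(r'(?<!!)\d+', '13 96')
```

['13', '96']

The negative lookahead/lookbehind blocks any match where the forbidden context is present.
With no groups in the pattern, `findall` gives back each whole match — 2 here.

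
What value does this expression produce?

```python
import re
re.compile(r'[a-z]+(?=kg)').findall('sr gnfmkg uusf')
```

The positive lookaround only admits positions where the adjacent text matches; those characters stay outside the span.
Walking the string: at [3:7] → 'gnfm'.
No capturing groups, so `findall` returns the 1 full match string.

['gnfm']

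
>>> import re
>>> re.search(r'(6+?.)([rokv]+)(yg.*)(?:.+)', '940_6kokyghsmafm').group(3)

The pattern matches one or more of a literal '6' (lazy), then any character (captured); then one or more of one of [rokv] (captured); then the literal 'yg', then zero or more of any character (captured); then one or more of any character (non-capturing group).
`re.search` tries every starting position until one works.
The match spans [4:16] → '6kokyghsmafm'.
Captured: group 1 = '6k', group 2 = 'ok', group 3 = 'yghsmaf'.

'yghsmaf'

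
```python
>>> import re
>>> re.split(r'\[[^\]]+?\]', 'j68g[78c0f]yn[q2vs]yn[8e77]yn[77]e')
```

Matches to split on: at [4:11] → '[78c0f]'; at [13:19] → '[q2vs]'; at [21:27] → '[8e77]'; at [29:33] → '[77]'.
Each match becomes a cut point; 5 segments remain.

['j68g', 'yn', 'yn', 'yn', 'e']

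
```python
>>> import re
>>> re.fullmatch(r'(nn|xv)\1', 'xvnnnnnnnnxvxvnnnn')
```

`re.fullmatch` is like wrapping the pattern in `^…$` (in single-line mode).
Here the pattern can't cover the whole string, so the call returns None.

None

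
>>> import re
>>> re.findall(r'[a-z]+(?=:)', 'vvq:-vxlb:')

['vvq', 'vxlb']

The positive lookaround only admits positions where the adjacent text matches; those characters stay outside the span.
Matches: at [0:3] → 'vvq'; at [5:9] → 'vxlb'.
Since nothing is captured, `findall` lists the 2 matched substrings directly.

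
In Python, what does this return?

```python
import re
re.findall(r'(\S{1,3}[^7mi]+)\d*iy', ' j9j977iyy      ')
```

['j9j9']

This matches 1 to 3 of a non-whitespace character, then one or more of any character except [7mi] (captured); then zero or more of a digit, then the literal 'iy'.
Walking the string: at [1:9] match 'j9j977iy', group 1 = 'j9j9'.
Because there's exactly one group, `findall` drops the full match and keeps group 1 from the one hit.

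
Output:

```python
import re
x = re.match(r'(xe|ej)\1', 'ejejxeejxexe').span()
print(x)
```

(0, 4)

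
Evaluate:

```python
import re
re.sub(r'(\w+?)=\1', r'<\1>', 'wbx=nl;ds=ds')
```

After group 1 captures some text, `\1` only succeeds where that same text appears again.
The replacement refers to a captured group, so each match is rewritten using its own captured text.

'wbx=nl;<ds>'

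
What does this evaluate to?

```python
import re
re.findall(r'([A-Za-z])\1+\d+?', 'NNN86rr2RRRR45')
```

`\1` is not a pattern — it's the concrete string captured by group 1, re-applied verbatim.
Walking the string: at [0:4] match 'NNN8', group 1 = 'N'; at [5:8] match 'rr2', group 1 = 'r'; at [8:13] match 'RRRR4', group 1 = 'R'.
`findall` collects group 1 from each match (3 total).

['N', 'r', 'R']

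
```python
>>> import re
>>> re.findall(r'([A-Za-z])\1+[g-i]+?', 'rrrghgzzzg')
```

A backreference is literal: `\1` must see the identical characters the first group matched.
With a single group, `findall` returns only what that group captured — 2 items.

['r', 'z']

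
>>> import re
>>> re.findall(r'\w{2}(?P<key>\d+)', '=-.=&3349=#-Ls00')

['49', '00']

The pattern matches exactly 2 of a word character; then one or more of a digit (captured as 'key').
Matches: at [5:9] match '3349', group 1 = '49'; at [12:16] match 'Ls00', group 1 = '00'.
`findall` collects group 1 from each match (2 total).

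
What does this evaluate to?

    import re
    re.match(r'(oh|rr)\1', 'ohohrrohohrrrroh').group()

'ohoh'

`re.match` won't scan ahead — the pattern has to work from the very first character.
The match spans [0:4] → 'ohoh'.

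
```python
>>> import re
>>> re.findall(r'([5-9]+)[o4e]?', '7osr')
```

This matches one or more of a character in [5-9] (captured); then optionally one of [o4e].
Walking the string: at [0:2] match '7o', group 1 = '7'.
One capturing group, so `findall` returns just the captured substring from the one match — 1 in all.

['7']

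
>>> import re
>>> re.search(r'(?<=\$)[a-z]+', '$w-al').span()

(1, 2)

The `(?=…)`/`(?<=…)` assertion just peeks at neighbouring text; it doesn't advance the match position.
Unlike `match`, `search` isn't anchored — it looks for the pattern anywhere in the string.
The match spans [1:2] → 'w'.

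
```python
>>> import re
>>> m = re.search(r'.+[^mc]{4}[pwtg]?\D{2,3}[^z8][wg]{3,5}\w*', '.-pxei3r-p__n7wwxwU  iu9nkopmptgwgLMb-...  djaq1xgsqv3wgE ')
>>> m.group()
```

'.-pxei3r-p__n7wwxwU  iu9nkopmptgwgLMb'

Pattern: one or more of any character, then exactly 4 of any character except [mc]; then optionally one of [pwtg], then 2 to 3 of a non-digit; then any character except [z8], then 3 to 5 of one of [wg], then zero or more of a word character.
`re.search` tries every starting position until one works.
The match spans [0:37] → '.-pxei3r-p__n7wwxwU  iu9nkopmptgwgLMb'.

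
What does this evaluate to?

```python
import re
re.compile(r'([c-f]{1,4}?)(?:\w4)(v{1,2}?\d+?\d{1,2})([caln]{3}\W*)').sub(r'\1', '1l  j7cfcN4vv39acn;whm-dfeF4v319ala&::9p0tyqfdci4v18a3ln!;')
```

'1l  j7cfcwhm-dfe9p0tyqfdci4v18a3ln!;'

This matches 1 to 4 of a character in [c-f] (lazy) (captured); then a word character, then a literal '4' (non-capturing group); then 1 to 2 of a literal 'v' (lazy), then one or more of a digit (lazy), then 1 to 2 of a digit (captured); then exactly 3 of one of [caln], then zero or more of a non-word character (captured).
Matches: at [6:19] → 'cfcN4vv39acn;'; at [23:38] → 'dfeF4v319ala&::'.
Each match is replaced using the text its own group 1 captured.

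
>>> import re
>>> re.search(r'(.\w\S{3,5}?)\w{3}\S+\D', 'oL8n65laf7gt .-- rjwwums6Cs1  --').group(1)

The match spans [0:13] → 'oL8n65laf7gt '.
Captured: group 1 = 'oL8n6'.

'oL8n6'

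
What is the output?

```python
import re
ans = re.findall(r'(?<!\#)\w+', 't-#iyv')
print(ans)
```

['t', 'yv']

`(?!…)`/`(?<!…)` only lets a position through if the neighbouring text does NOT match; no characters are consumed.
`findall` yields the raw match text (2 of them) because the pattern has no groups.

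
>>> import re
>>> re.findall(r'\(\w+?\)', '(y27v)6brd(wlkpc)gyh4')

['(y27v)', '(wlkpc)']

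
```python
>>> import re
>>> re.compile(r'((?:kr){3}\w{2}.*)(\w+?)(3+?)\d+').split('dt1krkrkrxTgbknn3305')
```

['dt1', 'krkrkrxTgbknn', '3', '3', '']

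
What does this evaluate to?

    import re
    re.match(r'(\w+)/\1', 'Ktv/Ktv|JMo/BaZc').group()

After group 1 captures some text, `\1` only succeeds where that same text appears again.
`re.match` won't scan ahead — the pattern has to work from the very first character.
The match spans [0:7] → 'Ktv/Ktv'.
Captured: group 1 = 'Ktv'.

'Ktv/Ktv'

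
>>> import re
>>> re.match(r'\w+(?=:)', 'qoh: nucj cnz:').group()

'qoh'

`match` is anchored at position 0; if the pattern doesn't fit there, it returns None.
The match spans [0:3] → 'qoh'.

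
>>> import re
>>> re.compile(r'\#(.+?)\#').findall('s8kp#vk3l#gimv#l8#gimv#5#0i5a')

['vk3l', 'l8', '5']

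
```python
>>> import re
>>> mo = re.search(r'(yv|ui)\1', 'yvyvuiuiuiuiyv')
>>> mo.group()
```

'yvyv'

A backreference is literal: `\1` must see the identical characters the first group matched.
The match spans [0:4] → 'yvyv'.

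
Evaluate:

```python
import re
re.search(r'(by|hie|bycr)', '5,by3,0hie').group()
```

'by'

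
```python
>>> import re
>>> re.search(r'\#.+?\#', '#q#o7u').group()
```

The match spans [0:3] → '#q#'.

'#q#'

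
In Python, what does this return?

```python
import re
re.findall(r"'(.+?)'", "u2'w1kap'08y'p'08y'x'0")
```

Scanning left to right: at [2:9] match "'w1kap'", group 1 = 'w1kap'; at [12:15] match "'p'", group 1 = 'p'; at [18:21] match "'x'", group 1 = 'x'.
With a single group, `findall` returns only what that group captured — 3 items.

['w1kap', 'p', 'x']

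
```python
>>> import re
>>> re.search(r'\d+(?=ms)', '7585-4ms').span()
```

Because the assertion is zero-width, the text it checks is not consumed and won't appear in the result.
`re.search` scans for the first position where the pattern succeeds.
The match spans [5:6] → '4'.

(5, 6)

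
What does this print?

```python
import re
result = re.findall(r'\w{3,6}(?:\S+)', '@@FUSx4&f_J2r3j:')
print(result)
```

['FUSx4&f_J2r3j:']

The pattern matches 3 to 6 of a word character; then one or more of a non-whitespace character (non-capturing group).
Matches: at [2:16] → 'FUSx4&f_J2r3j:'.
Since nothing is captured, `findall` lists the 1 matched substring directly.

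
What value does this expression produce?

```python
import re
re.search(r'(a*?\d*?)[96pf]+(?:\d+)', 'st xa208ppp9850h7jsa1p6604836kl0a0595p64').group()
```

'a208ppp9850'

This matches zero or more of a literal 'a' (lazy), then zero or more of a digit (lazy) (captured); then one or more of one of [96pf]; then one or more of a digit (non-capturing group).
The match spans [4:15] → 'a208ppp9850'.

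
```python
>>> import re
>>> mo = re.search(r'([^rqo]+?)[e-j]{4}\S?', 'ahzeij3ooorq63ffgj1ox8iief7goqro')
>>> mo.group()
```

'63ffgj1'

Pattern: one or more of any character except [rqo] (lazy) (captured); then exactly 4 of a character in [e-j], then optionally a non-whitespace character.
`re.search` scans for the first position where the pattern succeeds.
The match spans [12:19] → '63ffgj1'.
Captured: group 1 = '63'.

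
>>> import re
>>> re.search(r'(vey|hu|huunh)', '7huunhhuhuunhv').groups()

('hu',)

`|` is ordered: at each position the engine commits to the first alternative that works.
`search` walks the string left to right and returns the first match it finds.
The match spans [1:3] → 'hu'.
Captured: group 1 = 'hu'.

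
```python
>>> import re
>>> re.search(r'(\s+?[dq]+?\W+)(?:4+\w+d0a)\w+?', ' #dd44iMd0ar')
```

Pattern: one or more of whitespace (lazy), then one or more of one of [dq] (lazy), then one or more of a non-word character (captured); then one or more of the literal '4', then one or more of a word character, then the literal 'd0a' (non-capturing group); then one or more of a word character (lazy).
`search` walks the string left to right and returns the first match it finds.
Here no position works, so the call returns None.

None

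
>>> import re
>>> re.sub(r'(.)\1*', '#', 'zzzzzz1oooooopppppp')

'####'

`\1` has to match the exact text group 1 already captured.
Matches: at [0:6] → 'zzzzzz'; at [6:7] → '1'; at [7:13] → 'oooooo'; at [13:19] → 'pppppp'.
`sub` substitutes '#' at each match site.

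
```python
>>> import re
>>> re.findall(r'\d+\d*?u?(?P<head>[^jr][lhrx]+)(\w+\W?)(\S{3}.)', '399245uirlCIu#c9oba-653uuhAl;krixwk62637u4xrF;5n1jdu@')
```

The pattern matches one or more of a digit, then zero or more of a digit (lazy), then optionally the literal 'u'; then any character except [jr], then one or more of one of [lhrx] (captured as 'head'); then one or more of a word character, then optionally a non-word character (captured); then exactly 3 of a non-whitespace character, then any character (captured).
Scanning left to right: at [0:18] match '399245uirlCIu#c9ob', groups = ('irl', 'CIu#', 'c9ob'); at [20:33] match '653uuhAl;krix', groups = ('uh', 'Al;', 'krix'); at [35:50] match '62637u4xrF;5n1j', groups = ('4xr', 'F;', '5n1j').
3 groups means each result is a tuple of 3 captured strings — 3 here.

[('irl', 'CIu#', 'c9ob'), ('uh', 'Al;', 'krix'), ('4xr', 'F;', '5n1j')]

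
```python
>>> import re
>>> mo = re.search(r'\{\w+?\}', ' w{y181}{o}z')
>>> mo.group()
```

`search` walks the string left to right and returns the first match it finds.
The match spans [2:8] → '{y181}'.

'{y181}'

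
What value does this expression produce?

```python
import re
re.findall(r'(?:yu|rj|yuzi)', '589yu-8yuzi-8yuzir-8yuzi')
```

Alternation isn't longest-match — the leftmost alternative that fits at this position is chosen.
Walking the string: at [3:5] → 'yu'; at [7:9] → 'yu'; at [13:15] → 'yu'; at [20:22] → 'yu'.
With no groups in the pattern, `findall` gives back each whole match — 4 here.

['yu', 'yu', 'yu', 'yu']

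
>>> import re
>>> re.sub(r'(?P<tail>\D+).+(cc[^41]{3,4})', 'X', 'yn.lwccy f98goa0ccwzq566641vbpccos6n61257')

'X61257'

`sub` substitutes 'X' at each match site.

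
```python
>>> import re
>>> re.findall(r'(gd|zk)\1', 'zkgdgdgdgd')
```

['gd', 'gd']

After group 1 captures some text, `\1` only succeeds where that same text appears again.
Because there's exactly one group, `findall` drops the full match and keeps group 1 from each hit.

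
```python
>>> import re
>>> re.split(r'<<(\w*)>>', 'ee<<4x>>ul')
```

Matches to split on: at [2:8] → '<<4x>>'.
`re.split` interleaves the captured-group text with the surrounding fragments.

['ee', '4x', 'ul']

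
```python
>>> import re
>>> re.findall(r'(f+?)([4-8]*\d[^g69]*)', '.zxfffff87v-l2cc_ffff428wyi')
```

[('fffff', '87v-l2cc_ffff428wyi')]

2 groups means the one result is a tuple of 2 captured strings — 1 here.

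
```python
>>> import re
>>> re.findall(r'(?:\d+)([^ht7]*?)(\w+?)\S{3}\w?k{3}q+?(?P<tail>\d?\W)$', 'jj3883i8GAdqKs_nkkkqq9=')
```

The pattern matches one or more of a digit (non-capturing group); then zero or more of any character except [ht7] (lazy) (captured); then one or more of a word character (lazy) (captured); then exactly 3 of a non-whitespace character; then optionally a word character, then exactly 3 of a literal 'k', then one or more of the literal 'q' (lazy); then optionally a digit, then a non-word character (captured as 'tail'); then anchored at the end.
The `?` after the quantifier makes it lazy — it takes as little as possible before letting the rest of the pattern try.
Walking the string: at [2:23] match '3883i8GAdqKs_nkkkqq9=', groups = ('', 'i8GAdq', '9=').
`findall` packs the 3 group values into a tuple for every match.

[('', 'i8GAdq', '9=')]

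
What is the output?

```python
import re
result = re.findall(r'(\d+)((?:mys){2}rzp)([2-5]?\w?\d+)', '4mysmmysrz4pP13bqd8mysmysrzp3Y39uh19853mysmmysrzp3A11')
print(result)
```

[('8', 'mysmysrzp', '3Y39')]

The pattern matches one or more of a digit (captured); then the literal 'mys' repeated 2 times, then the literal 'rzp' (captured); then optionally a character in [2-5], then optionally a word character, then one or more of a digit (captured).
Matches: at [18:32] match '8mysmysrzp3Y39', groups = ('8', 'mysmysrzp', '3Y39').
`findall` packs the 3 group values into a tuple for every match.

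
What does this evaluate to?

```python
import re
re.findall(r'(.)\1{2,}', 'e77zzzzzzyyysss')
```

['z', 'y', 's']

The backreference `\1` re-matches whatever the first group consumed, character for character.
One capturing group, so `findall` returns just the captured substring from each match — 3 in all.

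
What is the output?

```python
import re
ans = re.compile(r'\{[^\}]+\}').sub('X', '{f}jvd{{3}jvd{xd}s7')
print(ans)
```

XjvdXjvdXs7

Matches: at [0:3] → '{f}'; at [6:10] → '{{3}'; at [13:17] → '{xd}'.
Each match is replaced by 'X'.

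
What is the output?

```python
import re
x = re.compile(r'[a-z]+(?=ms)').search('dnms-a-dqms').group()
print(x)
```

Because the assertion is zero-width, the text it checks is not consumed and won't appear in the result.
The match spans [0:2] → 'dn'.

dn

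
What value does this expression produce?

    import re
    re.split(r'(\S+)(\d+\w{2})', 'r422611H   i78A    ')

This matches one or more of a non-whitespace character (captured); then one or more of a digit, then exactly 2 of a word character (captured).
Matches to split on: at [0:8] → 'r422611H'; at [11:15] → 'i78A'.
`re.split` interleaves the captured-group text with the surrounding fragments.

['', 'r4226', '11H', '   ', 'i', '78A', '    ']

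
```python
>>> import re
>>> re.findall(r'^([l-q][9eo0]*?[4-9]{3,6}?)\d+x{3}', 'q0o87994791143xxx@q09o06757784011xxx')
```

['q0o879']

Pattern: anchored at the start of the string; then a character in [l-q], then zero or more of one of [9eo0] (lazy), then 3 to 6 of a character in [4-9] (lazy) (captured); then one or more of a digit, then exactly 3 of a literal 'x'.
With the lazy modifier that quantifier settles for the fewest repetitions that let the rest of the pattern succeed (the atoms after it are unaffected and can still be greedy).
Walking the string: at [0:17] match 'q0o87994791143xxx', group 1 = 'q0o879'.
One capturing group, so `findall` returns just the captured substring from the one match — 1 in all.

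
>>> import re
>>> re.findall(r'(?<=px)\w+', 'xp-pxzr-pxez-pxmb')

The lookaround is zero-width — it requires the adjacent text to match without consuming it, so the asserted text isn't part of the match.
Scanning left to right: at [5:7] → 'zr'; at [10:12] → 'ez'; at [15:17] → 'mb'.
No capturing groups, so `findall` returns the 3 full match strings.

['zr', 'ez', 'mb']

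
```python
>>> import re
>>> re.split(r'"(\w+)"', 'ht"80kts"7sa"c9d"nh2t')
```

Because the pattern has a capturing group, `split` also inserts each captured text between the pieces.

['ht', '80kts', '7sa', 'c9d', 'nh2t']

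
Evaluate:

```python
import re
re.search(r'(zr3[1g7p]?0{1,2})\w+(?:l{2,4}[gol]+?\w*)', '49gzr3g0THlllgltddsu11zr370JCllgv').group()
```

This matches the literal 'zr3', then optionally one of [1g7p], then 1 to 2 of the literal '0' (captured); then one or more of a word character; then 2 to 4 of the literal 'l', then one or more of one of [gol] (lazy), then zero or more of a word character (non-capturing group).
`re.search` scans for the first position where the pattern succeeds.
The match spans [3:33] → 'zr3g0THlllgltddsu11zr370JCllgv'.
Captured: group 1 = 'zr3g0'.

'zr3g0THlllgltddsu11zr370JCllgv'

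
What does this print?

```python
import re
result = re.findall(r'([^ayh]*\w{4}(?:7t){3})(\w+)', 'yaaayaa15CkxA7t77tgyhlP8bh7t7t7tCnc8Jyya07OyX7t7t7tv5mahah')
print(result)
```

[('lP8bh7t7t7t', 'Cnc8Jyya07OyX7t7t7tv5mahah')]

Multiple groups make `findall` return tuples — one 2-tuple for the one match.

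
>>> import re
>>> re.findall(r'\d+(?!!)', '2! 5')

['5']

A negative assertion filters positions out without eating any characters.
Scanning left to right: at [3:4] → '5'.
With no groups in the pattern, `findall` gives back each whole match — 1 here.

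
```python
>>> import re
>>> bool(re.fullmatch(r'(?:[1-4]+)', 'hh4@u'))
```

False

`re.fullmatch` requires the pattern to consume the entire string.
Here there's no way to consume every character, so the call returns None, and `bool(None)` is False.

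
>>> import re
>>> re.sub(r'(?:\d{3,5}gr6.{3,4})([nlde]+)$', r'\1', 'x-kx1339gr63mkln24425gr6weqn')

The pattern matches 3 to 5 of a digit, then the literal 'gr6', then 3 to 4 of any character (non-capturing group); then one or more of one of [nlde] (captured); then anchored at the end.
The replacement refers to a captured group, so each match is rewritten using its own captured text.

'x-kx1339gr63mklnn'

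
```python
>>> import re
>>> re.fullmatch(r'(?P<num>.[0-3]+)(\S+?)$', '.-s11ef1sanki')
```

None

This matches any character, then one or more of a character in [0-3] (captured as 'num'); then one or more of a non-whitespace character (lazy) (captured); then anchored at the end.
For `fullmatch`, every character of the input must be accounted for by the pattern.
Here there's no way to consume every character, so the call returns None.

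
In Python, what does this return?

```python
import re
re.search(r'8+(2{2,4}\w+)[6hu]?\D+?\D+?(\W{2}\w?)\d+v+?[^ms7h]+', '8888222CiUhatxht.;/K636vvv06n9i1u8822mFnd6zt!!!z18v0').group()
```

The match spans [0:37] → '8888222CiUhatxht.;/K636vvv06n9i1u8822'.

'8888222CiUhatxht.;/K636vvv06n9i1u8822'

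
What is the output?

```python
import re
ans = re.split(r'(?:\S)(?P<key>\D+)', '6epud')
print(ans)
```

['', 'epud', '']

Pattern: a non-whitespace character (non-capturing group); then one or more of a non-digit (captured as 'key').
Matches to split on: at [0:5] → '6epud'.
Because the pattern has a capturing group, `split` also inserts each captured text between the pieces.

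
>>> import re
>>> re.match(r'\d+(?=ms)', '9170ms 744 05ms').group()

'9170'

The lookaround is zero-width — it requires the adjacent text to match without consuming it, so the asserted text isn't part of the match.
With `match`, the pattern is implicitly anchored at the beginning.
The match spans [0:4] → '9170'.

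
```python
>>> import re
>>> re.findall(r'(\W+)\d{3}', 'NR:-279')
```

This matches one or more of a non-word character (captured); then exactly 3 of a digit.
Walking the string: at [2:7] match ':-279', group 1 = ':-'.
With a single group, `findall` returns only what that group captured — 1 item.

[':-']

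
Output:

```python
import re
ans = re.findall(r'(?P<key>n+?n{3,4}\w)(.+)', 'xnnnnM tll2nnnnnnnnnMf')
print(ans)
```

Pattern: one or more of the literal 'n' (lazy), then 3 to 4 of a literal 'n', then a word character (captured as 'key'); then one or more of any character (captured).
Matches: at [1:22] match 'nnnnM tll2nnnnnnnnnMf', groups = ('nnnnM', ' tll2nnnnnnnnnMf').
Multiple groups make `findall` return tuples — one 2-tuple for the one match.

[('nnnnM', ' tll2nnnnnnnnnMf')]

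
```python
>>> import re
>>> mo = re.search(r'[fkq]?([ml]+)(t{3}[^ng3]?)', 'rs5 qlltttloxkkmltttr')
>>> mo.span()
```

(4, 11)

This matches optionally one of [fkq]; then one or more of one of [ml] (captured); then exactly 3 of the literal 't', then optionally any character except [ng3] (captured).
The match spans [4:11] → 'qlltttl'.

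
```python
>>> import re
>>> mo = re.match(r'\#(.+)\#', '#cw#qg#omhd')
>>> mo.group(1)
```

`re.match` won't scan ahead — the pattern has to work from the very first character.
The match spans [0:7] → '#cw#qg#'.
Captured: group 1 = 'cw#qg'.

'cw#qg'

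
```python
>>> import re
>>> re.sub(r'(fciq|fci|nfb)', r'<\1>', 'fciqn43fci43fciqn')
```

Branches in `(...|...)` are attempted left-to-right; the first branch that allows the whole pattern to succeed is taken.
`\1` in the replacement pulls in group 1's text for each match.

'<fciq>n43<fci>43<fciq>n'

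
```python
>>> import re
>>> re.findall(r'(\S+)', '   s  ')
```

Pattern: one or more of a non-whitespace character (captured).
Scanning left to right: at [3:4] match 's', group 1 = 's'.
Because there's exactly one group, `findall` drops the full match and keeps group 1 from the one hit.

['s']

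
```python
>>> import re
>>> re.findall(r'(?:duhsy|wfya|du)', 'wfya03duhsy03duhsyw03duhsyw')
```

['wfya', 'duhsy', 'duhsy', 'duhsy']

The regex engine tests alternatives in the order written; an earlier branch that matches wins even if a later one would match more.
No capturing groups, so `findall` returns the 4 full match strings.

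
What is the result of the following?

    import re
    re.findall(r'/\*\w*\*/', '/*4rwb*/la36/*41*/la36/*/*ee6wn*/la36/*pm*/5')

['/*4rwb*/', '/*41*/', '/*ee6wn*/', '/*pm*/']

Since nothing is captured, `findall` lists the 4 matched substrings directly.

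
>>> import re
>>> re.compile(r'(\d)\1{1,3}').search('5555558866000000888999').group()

`\1` has to match the exact text group 1 already captured.
`search` walks the string left to right and returns the first match it finds.
The match spans [0:4] → '5555'.
Captured: group 1 = '5'.

'5555'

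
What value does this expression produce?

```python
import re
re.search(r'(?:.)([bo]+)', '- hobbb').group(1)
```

'obbb'

Pattern: any character (non-capturing group); then one or more of one of [bo] (captured).
`search` walks the string left to right and returns the first match it finds.
The match spans [2:7] → 'hobbb'.
Captured: group 1 = 'obbb'.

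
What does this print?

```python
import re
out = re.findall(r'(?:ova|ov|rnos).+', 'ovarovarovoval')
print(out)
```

['ovarovarovoval']

No capturing groups, so `findall` returns the 1 full match string.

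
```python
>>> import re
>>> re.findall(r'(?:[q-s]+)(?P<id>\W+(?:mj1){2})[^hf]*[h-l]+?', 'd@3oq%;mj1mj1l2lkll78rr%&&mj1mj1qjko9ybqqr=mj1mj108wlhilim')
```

Because there's exactly one group, `findall` drops the full match and keeps group 1 from the one hit.

['%;mj1mj1']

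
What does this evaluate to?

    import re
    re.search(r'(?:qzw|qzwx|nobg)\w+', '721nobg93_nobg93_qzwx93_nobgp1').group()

'nobg93_nobg93_qzwx93_nobgp1'

`re.search` scans for the first position where the pattern succeeds.
The match spans [3:30] → 'nobg93_nobg93_qzwx93_nobgp1'.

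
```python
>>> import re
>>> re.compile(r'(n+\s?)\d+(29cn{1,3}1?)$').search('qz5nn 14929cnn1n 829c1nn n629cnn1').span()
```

Pattern: one or more of a literal 'n', then optionally whitespace (captured); then one or more of a digit; then the literal '29c', then 1 to 3 of the literal 'n', then optionally the literal '1' (captured); then anchored at the end.
Unlike `match`, `search` isn't anchored — it looks for the pattern anywhere in the string.
The match spans [25:33] → 'n629cnn1'.
Captured: group 1 = 'n', group 2 = '29cnn1'.

(25, 33)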